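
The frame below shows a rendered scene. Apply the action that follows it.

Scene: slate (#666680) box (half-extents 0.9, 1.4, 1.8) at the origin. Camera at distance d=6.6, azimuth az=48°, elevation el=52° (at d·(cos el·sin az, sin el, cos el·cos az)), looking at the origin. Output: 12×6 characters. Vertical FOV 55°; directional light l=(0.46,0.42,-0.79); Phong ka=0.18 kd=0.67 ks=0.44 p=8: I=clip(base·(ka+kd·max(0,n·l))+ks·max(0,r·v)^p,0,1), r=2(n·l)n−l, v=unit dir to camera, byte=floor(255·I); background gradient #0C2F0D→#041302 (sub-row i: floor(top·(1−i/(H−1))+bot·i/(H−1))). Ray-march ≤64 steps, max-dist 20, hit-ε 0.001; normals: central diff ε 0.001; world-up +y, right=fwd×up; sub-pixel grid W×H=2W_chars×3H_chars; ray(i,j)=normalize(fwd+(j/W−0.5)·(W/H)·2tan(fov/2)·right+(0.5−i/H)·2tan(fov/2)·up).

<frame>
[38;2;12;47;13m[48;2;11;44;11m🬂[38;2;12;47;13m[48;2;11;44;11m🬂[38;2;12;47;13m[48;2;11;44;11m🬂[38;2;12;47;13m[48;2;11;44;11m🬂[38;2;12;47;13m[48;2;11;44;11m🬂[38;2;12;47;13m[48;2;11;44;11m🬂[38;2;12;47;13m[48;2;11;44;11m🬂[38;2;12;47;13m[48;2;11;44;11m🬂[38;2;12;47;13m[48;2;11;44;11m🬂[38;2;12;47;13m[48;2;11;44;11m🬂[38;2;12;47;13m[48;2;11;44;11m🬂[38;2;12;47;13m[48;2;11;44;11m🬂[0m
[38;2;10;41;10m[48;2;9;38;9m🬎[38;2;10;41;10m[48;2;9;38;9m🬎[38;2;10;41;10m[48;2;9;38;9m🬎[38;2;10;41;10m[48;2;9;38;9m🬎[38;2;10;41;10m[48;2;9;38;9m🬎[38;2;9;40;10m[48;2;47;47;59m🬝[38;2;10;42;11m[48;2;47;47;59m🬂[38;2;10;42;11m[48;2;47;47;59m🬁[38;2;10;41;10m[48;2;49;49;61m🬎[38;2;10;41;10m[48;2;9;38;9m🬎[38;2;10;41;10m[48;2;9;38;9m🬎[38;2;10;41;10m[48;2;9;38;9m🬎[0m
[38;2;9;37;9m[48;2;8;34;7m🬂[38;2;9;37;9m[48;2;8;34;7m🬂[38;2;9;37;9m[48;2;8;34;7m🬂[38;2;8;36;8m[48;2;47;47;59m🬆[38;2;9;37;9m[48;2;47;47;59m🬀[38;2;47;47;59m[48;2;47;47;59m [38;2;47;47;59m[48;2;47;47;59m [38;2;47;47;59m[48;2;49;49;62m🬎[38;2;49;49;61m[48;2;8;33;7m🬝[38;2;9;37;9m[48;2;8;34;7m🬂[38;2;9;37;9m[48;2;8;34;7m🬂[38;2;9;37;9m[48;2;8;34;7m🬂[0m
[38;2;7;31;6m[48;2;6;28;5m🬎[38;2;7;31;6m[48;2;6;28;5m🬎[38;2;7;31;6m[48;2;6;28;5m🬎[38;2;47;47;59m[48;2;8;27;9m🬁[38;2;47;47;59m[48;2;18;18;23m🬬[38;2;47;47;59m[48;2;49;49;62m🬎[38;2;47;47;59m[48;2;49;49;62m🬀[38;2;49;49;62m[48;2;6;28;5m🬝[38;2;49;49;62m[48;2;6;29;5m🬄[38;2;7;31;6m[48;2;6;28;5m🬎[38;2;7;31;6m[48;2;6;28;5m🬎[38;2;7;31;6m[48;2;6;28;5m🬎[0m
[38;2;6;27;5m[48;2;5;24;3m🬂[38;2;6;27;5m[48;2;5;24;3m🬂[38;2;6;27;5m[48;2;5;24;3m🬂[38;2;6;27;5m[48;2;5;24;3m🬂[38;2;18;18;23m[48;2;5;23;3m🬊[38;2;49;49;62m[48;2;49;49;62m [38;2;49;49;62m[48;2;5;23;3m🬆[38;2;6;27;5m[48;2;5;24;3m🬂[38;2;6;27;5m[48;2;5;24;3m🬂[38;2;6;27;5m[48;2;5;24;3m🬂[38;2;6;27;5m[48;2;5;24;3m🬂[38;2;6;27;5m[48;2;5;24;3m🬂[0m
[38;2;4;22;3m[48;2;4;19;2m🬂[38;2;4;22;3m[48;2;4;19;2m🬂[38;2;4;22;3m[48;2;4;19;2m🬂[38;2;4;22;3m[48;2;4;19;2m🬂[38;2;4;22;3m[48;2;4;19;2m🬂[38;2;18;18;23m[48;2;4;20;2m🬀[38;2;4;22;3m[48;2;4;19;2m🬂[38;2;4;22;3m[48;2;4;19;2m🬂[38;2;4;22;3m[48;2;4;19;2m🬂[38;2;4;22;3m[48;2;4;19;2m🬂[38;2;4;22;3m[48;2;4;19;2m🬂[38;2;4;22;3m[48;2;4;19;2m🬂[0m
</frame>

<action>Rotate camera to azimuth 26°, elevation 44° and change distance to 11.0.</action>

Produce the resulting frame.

<frame>
[38;2;12;47;13m[48;2;11;44;11m🬂[38;2;12;47;13m[48;2;11;44;11m🬂[38;2;12;47;13m[48;2;11;44;11m🬂[38;2;12;47;13m[48;2;11;44;11m🬂[38;2;12;47;13m[48;2;11;44;11m🬂[38;2;12;47;13m[48;2;11;44;11m🬂[38;2;12;47;13m[48;2;11;44;11m🬂[38;2;12;47;13m[48;2;11;44;11m🬂[38;2;12;47;13m[48;2;11;44;11m🬂[38;2;12;47;13m[48;2;11;44;11m🬂[38;2;12;47;13m[48;2;11;44;11m🬂[38;2;12;47;13m[48;2;11;44;11m🬂[0m
[38;2;10;41;10m[48;2;9;38;9m🬎[38;2;10;41;10m[48;2;9;38;9m🬎[38;2;10;41;10m[48;2;9;38;9m🬎[38;2;10;41;10m[48;2;9;38;9m🬎[38;2;10;41;10m[48;2;9;38;9m🬎[38;2;10;41;10m[48;2;9;38;9m🬎[38;2;10;41;10m[48;2;9;38;9m🬎[38;2;10;41;10m[48;2;9;38;9m🬎[38;2;10;41;10m[48;2;9;38;9m🬎[38;2;10;41;10m[48;2;9;38;9m🬎[38;2;10;41;10m[48;2;9;38;9m🬎[38;2;10;41;10m[48;2;9;38;9m🬎[0m
[38;2;9;37;9m[48;2;8;34;7m🬂[38;2;9;37;9m[48;2;8;34;7m🬂[38;2;9;37;9m[48;2;8;34;7m🬂[38;2;9;37;9m[48;2;8;34;7m🬂[38;2;9;37;9m[48;2;8;34;7m🬂[38;2;8;36;8m[48;2;48;48;60m🬆[38;2;50;50;62m[48;2;53;53;65m▌[38;2;51;51;64m[48;2;8;35;8m▌[38;2;9;37;9m[48;2;8;34;7m🬂[38;2;9;37;9m[48;2;8;34;7m🬂[38;2;9;37;9m[48;2;8;34;7m🬂[38;2;9;37;9m[48;2;8;34;7m🬂[0m
[38;2;7;31;6m[48;2;6;28;5m🬎[38;2;7;31;6m[48;2;6;28;5m🬎[38;2;7;31;6m[48;2;6;28;5m🬎[38;2;7;31;6m[48;2;6;28;5m🬎[38;2;7;31;6m[48;2;6;28;5m🬎[38;2;48;48;60m[48;2;18;18;23m🬂[38;2;49;49;62m[48;2;18;18;23m🬨[38;2;49;49;62m[48;2;6;29;5m🬀[38;2;7;31;6m[48;2;6;28;5m🬎[38;2;7;31;6m[48;2;6;28;5m🬎[38;2;7;31;6m[48;2;6;28;5m🬎[38;2;7;31;6m[48;2;6;28;5m🬎[0m
[38;2;6;27;5m[48;2;5;24;3m🬂[38;2;6;27;5m[48;2;5;24;3m🬂[38;2;6;27;5m[48;2;5;24;3m🬂[38;2;6;27;5m[48;2;5;24;3m🬂[38;2;6;27;5m[48;2;5;24;3m🬂[38;2;18;18;23m[48;2;5;24;3m🬂[38;2;18;18;23m[48;2;5;24;3m🬀[38;2;6;27;5m[48;2;5;24;3m🬂[38;2;6;27;5m[48;2;5;24;3m🬂[38;2;6;27;5m[48;2;5;24;3m🬂[38;2;6;27;5m[48;2;5;24;3m🬂[38;2;6;27;5m[48;2;5;24;3m🬂[0m
[38;2;4;22;3m[48;2;4;19;2m🬂[38;2;4;22;3m[48;2;4;19;2m🬂[38;2;4;22;3m[48;2;4;19;2m🬂[38;2;4;22;3m[48;2;4;19;2m🬂[38;2;4;22;3m[48;2;4;19;2m🬂[38;2;4;22;3m[48;2;4;19;2m🬂[38;2;4;22;3m[48;2;4;19;2m🬂[38;2;4;22;3m[48;2;4;19;2m🬂[38;2;4;22;3m[48;2;4;19;2m🬂[38;2;4;22;3m[48;2;4;19;2m🬂[38;2;4;22;3m[48;2;4;19;2m🬂[38;2;4;22;3m[48;2;4;19;2m🬂[0m
</frame>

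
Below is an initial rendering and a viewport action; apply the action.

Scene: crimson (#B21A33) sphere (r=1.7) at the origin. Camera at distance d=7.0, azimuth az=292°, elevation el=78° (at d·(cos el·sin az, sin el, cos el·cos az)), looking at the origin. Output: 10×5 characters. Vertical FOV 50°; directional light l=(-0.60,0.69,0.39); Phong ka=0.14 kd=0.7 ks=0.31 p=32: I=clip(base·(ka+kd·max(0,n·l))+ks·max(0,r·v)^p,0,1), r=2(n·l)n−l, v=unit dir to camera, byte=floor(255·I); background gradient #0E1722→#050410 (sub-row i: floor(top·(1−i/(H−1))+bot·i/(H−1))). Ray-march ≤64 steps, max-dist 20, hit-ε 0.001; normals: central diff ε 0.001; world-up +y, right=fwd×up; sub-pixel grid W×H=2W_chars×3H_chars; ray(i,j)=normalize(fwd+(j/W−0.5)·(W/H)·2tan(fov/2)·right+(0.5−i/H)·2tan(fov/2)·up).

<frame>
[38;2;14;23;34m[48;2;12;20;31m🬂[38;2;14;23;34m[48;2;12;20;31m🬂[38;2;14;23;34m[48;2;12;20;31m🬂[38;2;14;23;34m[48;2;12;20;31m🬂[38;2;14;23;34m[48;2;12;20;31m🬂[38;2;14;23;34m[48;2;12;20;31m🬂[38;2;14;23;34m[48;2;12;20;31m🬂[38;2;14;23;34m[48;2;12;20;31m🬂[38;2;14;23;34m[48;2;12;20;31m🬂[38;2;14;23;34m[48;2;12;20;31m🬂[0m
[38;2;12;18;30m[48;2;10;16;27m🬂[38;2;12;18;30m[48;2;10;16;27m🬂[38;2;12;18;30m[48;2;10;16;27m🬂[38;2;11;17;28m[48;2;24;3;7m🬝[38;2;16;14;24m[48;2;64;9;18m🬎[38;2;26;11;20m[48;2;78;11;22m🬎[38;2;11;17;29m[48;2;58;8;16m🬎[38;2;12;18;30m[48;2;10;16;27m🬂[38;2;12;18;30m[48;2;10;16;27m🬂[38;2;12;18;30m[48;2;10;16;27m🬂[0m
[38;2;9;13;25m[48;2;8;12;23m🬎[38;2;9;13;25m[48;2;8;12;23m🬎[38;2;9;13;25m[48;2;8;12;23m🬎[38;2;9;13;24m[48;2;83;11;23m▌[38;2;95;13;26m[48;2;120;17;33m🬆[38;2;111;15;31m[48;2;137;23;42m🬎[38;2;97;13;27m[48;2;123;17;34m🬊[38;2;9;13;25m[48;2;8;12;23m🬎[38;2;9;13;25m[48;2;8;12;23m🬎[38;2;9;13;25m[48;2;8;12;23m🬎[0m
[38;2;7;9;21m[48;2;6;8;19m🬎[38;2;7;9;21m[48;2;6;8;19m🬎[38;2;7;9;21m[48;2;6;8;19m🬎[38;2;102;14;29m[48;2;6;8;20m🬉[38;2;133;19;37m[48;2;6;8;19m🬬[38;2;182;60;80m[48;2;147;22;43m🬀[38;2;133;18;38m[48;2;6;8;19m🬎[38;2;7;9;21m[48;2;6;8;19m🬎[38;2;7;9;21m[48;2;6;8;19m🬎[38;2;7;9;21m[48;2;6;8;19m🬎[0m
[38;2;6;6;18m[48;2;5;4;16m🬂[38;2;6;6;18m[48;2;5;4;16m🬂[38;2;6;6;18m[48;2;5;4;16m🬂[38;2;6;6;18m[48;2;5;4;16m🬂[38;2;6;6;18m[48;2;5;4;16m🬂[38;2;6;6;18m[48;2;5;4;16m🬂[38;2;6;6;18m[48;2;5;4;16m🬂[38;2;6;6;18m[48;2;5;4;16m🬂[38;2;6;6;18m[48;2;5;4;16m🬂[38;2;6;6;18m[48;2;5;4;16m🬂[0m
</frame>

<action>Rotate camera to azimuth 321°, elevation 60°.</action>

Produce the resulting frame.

<frame>
[38;2;14;23;34m[48;2;12;20;31m🬂[38;2;14;23;34m[48;2;12;20;31m🬂[38;2;14;23;34m[48;2;12;20;31m🬂[38;2;14;23;34m[48;2;12;20;31m🬂[38;2;14;23;34m[48;2;12;20;31m🬂[38;2;14;23;34m[48;2;12;20;31m🬂[38;2;14;23;34m[48;2;12;20;31m🬂[38;2;14;23;34m[48;2;12;20;31m🬂[38;2;14;23;34m[48;2;12;20;31m🬂[38;2;14;23;34m[48;2;12;20;31m🬂[0m
[38;2;12;18;30m[48;2;10;16;27m🬂[38;2;12;18;30m[48;2;10;16;27m🬂[38;2;12;18;30m[48;2;10;16;27m🬂[38;2;11;17;28m[48;2;80;11;22m🬝[38;2;11;17;29m[48;2;99;14;28m🬆[38;2;12;18;30m[48;2;88;12;25m🬂[38;2;17;15;25m[48;2;83;12;24m🬬[38;2;12;18;30m[48;2;10;16;27m🬂[38;2;12;18;30m[48;2;10;16;27m🬂[38;2;12;18;30m[48;2;10;16;27m🬂[0m
[38;2;9;13;25m[48;2;8;12;23m🬎[38;2;9;13;25m[48;2;8;12;23m🬎[38;2;9;13;25m[48;2;8;12;23m🬎[38;2;9;13;24m[48;2;126;17;35m▌[38;2;136;19;38m[48;2;175;49;70m🬝[38;2;130;18;37m[48;2;172;49;69m🬬[38;2;87;12;24m[48;2;111;16;31m🬉[38;2;9;13;25m[48;2;8;12;23m🬎[38;2;9;13;25m[48;2;8;12;23m🬎[38;2;9;13;25m[48;2;8;12;23m🬎[0m
[38;2;7;9;21m[48;2;6;8;19m🬎[38;2;7;9;21m[48;2;6;8;19m🬎[38;2;7;9;21m[48;2;6;8;19m🬎[38;2;124;17;35m[48;2;6;8;20m🬉[38;2;140;20;39m[48;2;6;8;19m🬬[38;2;139;20;39m[48;2;118;17;33m🬎[38;2;103;14;29m[48;2;6;8;19m🬎[38;2;7;9;21m[48;2;6;8;19m🬎[38;2;7;9;21m[48;2;6;8;19m🬎[38;2;7;9;21m[48;2;6;8;19m🬎[0m
[38;2;6;6;18m[48;2;5;4;16m🬂[38;2;6;6;18m[48;2;5;4;16m🬂[38;2;6;6;18m[48;2;5;4;16m🬂[38;2;6;6;18m[48;2;5;4;16m🬂[38;2;6;6;18m[48;2;5;4;16m🬂[38;2;6;6;18m[48;2;5;4;16m🬂[38;2;6;6;18m[48;2;5;4;16m🬂[38;2;6;6;18m[48;2;5;4;16m🬂[38;2;6;6;18m[48;2;5;4;16m🬂[38;2;6;6;18m[48;2;5;4;16m🬂[0m
</frame>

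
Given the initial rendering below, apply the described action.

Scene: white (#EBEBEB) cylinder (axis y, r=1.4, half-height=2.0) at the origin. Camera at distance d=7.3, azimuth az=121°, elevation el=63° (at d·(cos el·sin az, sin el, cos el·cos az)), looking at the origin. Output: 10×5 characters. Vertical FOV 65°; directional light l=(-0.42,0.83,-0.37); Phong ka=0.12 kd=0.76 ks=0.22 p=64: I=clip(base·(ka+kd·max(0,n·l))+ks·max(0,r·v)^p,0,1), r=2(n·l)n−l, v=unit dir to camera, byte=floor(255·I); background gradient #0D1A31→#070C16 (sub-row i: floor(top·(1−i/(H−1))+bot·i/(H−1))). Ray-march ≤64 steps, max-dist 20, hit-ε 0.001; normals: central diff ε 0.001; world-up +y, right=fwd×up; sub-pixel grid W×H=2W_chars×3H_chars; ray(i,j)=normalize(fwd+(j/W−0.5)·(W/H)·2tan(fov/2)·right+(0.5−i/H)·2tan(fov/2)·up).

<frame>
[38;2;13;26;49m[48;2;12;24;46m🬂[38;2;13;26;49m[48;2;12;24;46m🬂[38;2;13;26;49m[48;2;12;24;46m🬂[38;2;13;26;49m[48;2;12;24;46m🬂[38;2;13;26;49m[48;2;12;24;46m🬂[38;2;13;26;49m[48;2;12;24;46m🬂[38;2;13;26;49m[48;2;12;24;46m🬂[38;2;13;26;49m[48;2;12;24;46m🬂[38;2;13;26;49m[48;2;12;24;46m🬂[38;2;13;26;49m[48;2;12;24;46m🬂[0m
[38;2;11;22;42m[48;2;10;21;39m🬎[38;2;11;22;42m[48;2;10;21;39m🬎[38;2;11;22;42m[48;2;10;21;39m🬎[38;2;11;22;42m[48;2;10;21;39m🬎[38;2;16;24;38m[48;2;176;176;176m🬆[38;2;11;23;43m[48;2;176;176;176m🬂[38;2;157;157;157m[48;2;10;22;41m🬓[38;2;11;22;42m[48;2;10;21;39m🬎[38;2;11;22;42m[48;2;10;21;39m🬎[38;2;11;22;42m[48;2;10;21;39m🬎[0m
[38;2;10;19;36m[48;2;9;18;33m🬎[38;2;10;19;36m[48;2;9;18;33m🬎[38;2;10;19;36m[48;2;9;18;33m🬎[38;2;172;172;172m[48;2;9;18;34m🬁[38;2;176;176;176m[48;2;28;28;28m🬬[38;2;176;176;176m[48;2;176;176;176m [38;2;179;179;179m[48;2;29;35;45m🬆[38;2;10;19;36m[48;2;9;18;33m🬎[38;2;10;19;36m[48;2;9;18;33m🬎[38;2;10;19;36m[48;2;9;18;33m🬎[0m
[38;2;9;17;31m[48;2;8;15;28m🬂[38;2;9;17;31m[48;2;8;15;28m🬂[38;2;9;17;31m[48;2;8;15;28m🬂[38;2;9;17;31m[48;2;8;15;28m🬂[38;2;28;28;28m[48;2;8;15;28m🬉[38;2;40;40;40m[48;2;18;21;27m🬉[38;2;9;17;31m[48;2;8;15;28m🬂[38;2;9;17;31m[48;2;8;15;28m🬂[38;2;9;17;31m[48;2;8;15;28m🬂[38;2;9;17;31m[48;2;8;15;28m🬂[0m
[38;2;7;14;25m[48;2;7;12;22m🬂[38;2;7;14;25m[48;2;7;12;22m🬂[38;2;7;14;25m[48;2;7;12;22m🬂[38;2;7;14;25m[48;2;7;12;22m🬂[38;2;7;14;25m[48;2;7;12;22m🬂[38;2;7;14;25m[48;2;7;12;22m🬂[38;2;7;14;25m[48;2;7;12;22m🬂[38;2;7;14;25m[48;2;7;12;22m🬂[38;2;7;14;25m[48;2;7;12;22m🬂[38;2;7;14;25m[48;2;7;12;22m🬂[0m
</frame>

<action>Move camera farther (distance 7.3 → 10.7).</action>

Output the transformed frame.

<frame>
[38;2;13;26;49m[48;2;12;24;46m🬂[38;2;13;26;49m[48;2;12;24;46m🬂[38;2;13;26;49m[48;2;12;24;46m🬂[38;2;13;26;49m[48;2;12;24;46m🬂[38;2;13;26;49m[48;2;12;24;46m🬂[38;2;13;26;49m[48;2;12;24;46m🬂[38;2;13;26;49m[48;2;12;24;46m🬂[38;2;13;26;49m[48;2;12;24;46m🬂[38;2;13;26;49m[48;2;12;24;46m🬂[38;2;13;26;49m[48;2;12;24;46m🬂[0m
[38;2;11;22;42m[48;2;10;21;39m🬎[38;2;11;22;42m[48;2;10;21;39m🬎[38;2;11;22;42m[48;2;10;21;39m🬎[38;2;11;22;42m[48;2;10;21;39m🬎[38;2;11;22;42m[48;2;10;21;39m🬎[38;2;176;176;176m[48;2;10;22;41m🬏[38;2;11;22;42m[48;2;10;21;39m🬎[38;2;11;22;42m[48;2;10;21;39m🬎[38;2;11;22;42m[48;2;10;21;39m🬎[38;2;11;22;42m[48;2;10;21;39m🬎[0m
[38;2;10;19;36m[48;2;9;18;33m🬎[38;2;10;19;36m[48;2;9;18;33m🬎[38;2;10;19;36m[48;2;9;18;33m🬎[38;2;10;19;36m[48;2;9;18;33m🬎[38;2;176;176;176m[48;2;14;21;33m🬉[38;2;176;176;176m[48;2;40;40;40m🬎[38;2;10;19;36m[48;2;9;18;33m🬎[38;2;10;19;36m[48;2;9;18;33m🬎[38;2;10;19;36m[48;2;9;18;33m🬎[38;2;10;19;36m[48;2;9;18;33m🬎[0m
[38;2;9;17;31m[48;2;8;15;28m🬂[38;2;9;17;31m[48;2;8;15;28m🬂[38;2;9;17;31m[48;2;8;15;28m🬂[38;2;9;17;31m[48;2;8;15;28m🬂[38;2;28;28;28m[48;2;8;15;28m🬁[38;2;71;71;71m[48;2;12;18;28m🬁[38;2;9;17;31m[48;2;8;15;28m🬂[38;2;9;17;31m[48;2;8;15;28m🬂[38;2;9;17;31m[48;2;8;15;28m🬂[38;2;9;17;31m[48;2;8;15;28m🬂[0m
[38;2;7;14;25m[48;2;7;12;22m🬂[38;2;7;14;25m[48;2;7;12;22m🬂[38;2;7;14;25m[48;2;7;12;22m🬂[38;2;7;14;25m[48;2;7;12;22m🬂[38;2;7;14;25m[48;2;7;12;22m🬂[38;2;7;14;25m[48;2;7;12;22m🬂[38;2;7;14;25m[48;2;7;12;22m🬂[38;2;7;14;25m[48;2;7;12;22m🬂[38;2;7;14;25m[48;2;7;12;22m🬂[38;2;7;14;25m[48;2;7;12;22m🬂[0m
</frame>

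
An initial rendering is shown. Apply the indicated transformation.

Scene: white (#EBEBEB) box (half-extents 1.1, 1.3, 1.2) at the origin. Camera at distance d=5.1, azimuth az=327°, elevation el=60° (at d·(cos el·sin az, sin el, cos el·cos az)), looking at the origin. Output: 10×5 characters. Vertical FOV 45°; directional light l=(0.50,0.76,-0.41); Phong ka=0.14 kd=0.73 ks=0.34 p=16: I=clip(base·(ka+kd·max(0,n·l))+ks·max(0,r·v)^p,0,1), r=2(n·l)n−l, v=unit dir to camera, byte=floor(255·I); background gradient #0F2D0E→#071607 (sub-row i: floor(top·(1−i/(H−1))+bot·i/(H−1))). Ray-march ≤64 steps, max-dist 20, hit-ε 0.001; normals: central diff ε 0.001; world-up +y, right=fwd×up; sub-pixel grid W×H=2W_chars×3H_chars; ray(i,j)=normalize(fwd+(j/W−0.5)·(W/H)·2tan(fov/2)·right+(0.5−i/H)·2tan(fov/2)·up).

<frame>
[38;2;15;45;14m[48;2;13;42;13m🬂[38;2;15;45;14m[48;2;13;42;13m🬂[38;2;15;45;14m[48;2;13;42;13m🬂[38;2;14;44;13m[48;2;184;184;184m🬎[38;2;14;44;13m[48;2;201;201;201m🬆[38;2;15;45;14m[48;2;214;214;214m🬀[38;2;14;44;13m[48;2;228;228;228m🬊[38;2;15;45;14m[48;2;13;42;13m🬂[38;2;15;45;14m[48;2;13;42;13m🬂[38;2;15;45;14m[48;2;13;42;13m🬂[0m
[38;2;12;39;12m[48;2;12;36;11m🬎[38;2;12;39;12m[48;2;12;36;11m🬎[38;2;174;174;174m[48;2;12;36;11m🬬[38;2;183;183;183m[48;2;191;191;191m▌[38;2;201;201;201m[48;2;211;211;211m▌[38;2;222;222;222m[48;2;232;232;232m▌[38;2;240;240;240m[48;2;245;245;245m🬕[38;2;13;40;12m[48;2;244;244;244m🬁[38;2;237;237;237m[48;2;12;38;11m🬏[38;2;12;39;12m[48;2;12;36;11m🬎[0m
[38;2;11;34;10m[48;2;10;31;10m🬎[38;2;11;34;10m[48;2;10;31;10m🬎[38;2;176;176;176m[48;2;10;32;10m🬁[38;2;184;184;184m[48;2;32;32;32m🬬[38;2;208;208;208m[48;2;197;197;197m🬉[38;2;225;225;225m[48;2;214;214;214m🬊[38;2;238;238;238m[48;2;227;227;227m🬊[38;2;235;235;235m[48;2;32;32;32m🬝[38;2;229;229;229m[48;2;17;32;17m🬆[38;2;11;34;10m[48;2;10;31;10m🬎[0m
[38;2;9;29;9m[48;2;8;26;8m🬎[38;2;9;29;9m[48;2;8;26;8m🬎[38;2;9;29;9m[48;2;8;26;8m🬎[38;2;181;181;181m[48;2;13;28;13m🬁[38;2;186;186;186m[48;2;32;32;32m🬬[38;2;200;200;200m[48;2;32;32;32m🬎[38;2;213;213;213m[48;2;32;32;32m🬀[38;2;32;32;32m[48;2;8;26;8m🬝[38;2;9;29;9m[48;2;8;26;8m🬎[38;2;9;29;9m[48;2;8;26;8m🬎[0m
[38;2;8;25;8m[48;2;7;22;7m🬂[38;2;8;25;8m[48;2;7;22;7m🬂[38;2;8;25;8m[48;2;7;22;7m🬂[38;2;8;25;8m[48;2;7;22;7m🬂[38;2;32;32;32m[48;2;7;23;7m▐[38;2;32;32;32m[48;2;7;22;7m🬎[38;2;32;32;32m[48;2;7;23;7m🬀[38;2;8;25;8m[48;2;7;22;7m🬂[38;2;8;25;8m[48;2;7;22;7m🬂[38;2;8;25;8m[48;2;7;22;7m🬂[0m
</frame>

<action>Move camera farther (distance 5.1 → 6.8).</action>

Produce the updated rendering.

<frame>
[38;2;15;45;14m[48;2;13;42;13m🬂[38;2;15;45;14m[48;2;13;42;13m🬂[38;2;15;45;14m[48;2;13;42;13m🬂[38;2;15;45;14m[48;2;13;42;13m🬂[38;2;15;45;14m[48;2;13;42;13m🬂[38;2;15;45;14m[48;2;13;42;13m🬂[38;2;15;45;14m[48;2;13;42;13m🬂[38;2;15;45;14m[48;2;13;42;13m🬂[38;2;15;45;14m[48;2;13;42;13m🬂[38;2;15;45;14m[48;2;13;42;13m🬂[0m
[38;2;12;39;12m[48;2;12;36;11m🬎[38;2;12;39;12m[48;2;12;36;11m🬎[38;2;12;39;12m[48;2;12;36;11m🬎[38;2;12;39;12m[48;2;189;189;189m🬆[38;2;13;40;12m[48;2;207;207;207m🬀[38;2;222;222;222m[48;2;232;232;232m▌[38;2;12;39;12m[48;2;242;242;242m🬊[38;2;12;39;12m[48;2;12;36;11m🬎[38;2;12;39;12m[48;2;12;36;11m🬎[38;2;12;39;12m[48;2;12;36;11m🬎[0m
[38;2;11;34;10m[48;2;10;31;10m🬎[38;2;11;34;10m[48;2;10;31;10m🬎[38;2;11;34;10m[48;2;10;31;10m🬎[38;2;189;189;189m[48;2;21;32;21m🬉[38;2;208;208;208m[48;2;197;197;197m🬉[38;2;225;225;225m[48;2;214;214;214m🬊[38;2;234;234;234m[48;2;32;32;32m🬝[38;2;239;239;239m[48;2;16;32;15m🬄[38;2;11;34;10m[48;2;10;31;10m🬎[38;2;11;34;10m[48;2;10;31;10m🬎[0m
[38;2;9;29;9m[48;2;8;26;8m🬎[38;2;9;29;9m[48;2;8;26;8m🬎[38;2;9;29;9m[48;2;8;26;8m🬎[38;2;9;29;9m[48;2;8;26;8m🬎[38;2;190;190;190m[48;2;26;30;26m🬉[38;2;204;204;204m[48;2;32;32;32m🬂[38;2;32;32;32m[48;2;8;26;8m🬎[38;2;32;32;32m[48;2;8;27;8m🬀[38;2;9;29;9m[48;2;8;26;8m🬎[38;2;9;29;9m[48;2;8;26;8m🬎[0m
[38;2;8;25;8m[48;2;7;22;7m🬂[38;2;8;25;8m[48;2;7;22;7m🬂[38;2;8;25;8m[48;2;7;22;7m🬂[38;2;8;25;8m[48;2;7;22;7m🬂[38;2;32;32;32m[48;2;7;23;7m🬁[38;2;32;32;32m[48;2;7;23;7m🬀[38;2;8;25;8m[48;2;7;22;7m🬂[38;2;8;25;8m[48;2;7;22;7m🬂[38;2;8;25;8m[48;2;7;22;7m🬂[38;2;8;25;8m[48;2;7;22;7m🬂[0m
</frame>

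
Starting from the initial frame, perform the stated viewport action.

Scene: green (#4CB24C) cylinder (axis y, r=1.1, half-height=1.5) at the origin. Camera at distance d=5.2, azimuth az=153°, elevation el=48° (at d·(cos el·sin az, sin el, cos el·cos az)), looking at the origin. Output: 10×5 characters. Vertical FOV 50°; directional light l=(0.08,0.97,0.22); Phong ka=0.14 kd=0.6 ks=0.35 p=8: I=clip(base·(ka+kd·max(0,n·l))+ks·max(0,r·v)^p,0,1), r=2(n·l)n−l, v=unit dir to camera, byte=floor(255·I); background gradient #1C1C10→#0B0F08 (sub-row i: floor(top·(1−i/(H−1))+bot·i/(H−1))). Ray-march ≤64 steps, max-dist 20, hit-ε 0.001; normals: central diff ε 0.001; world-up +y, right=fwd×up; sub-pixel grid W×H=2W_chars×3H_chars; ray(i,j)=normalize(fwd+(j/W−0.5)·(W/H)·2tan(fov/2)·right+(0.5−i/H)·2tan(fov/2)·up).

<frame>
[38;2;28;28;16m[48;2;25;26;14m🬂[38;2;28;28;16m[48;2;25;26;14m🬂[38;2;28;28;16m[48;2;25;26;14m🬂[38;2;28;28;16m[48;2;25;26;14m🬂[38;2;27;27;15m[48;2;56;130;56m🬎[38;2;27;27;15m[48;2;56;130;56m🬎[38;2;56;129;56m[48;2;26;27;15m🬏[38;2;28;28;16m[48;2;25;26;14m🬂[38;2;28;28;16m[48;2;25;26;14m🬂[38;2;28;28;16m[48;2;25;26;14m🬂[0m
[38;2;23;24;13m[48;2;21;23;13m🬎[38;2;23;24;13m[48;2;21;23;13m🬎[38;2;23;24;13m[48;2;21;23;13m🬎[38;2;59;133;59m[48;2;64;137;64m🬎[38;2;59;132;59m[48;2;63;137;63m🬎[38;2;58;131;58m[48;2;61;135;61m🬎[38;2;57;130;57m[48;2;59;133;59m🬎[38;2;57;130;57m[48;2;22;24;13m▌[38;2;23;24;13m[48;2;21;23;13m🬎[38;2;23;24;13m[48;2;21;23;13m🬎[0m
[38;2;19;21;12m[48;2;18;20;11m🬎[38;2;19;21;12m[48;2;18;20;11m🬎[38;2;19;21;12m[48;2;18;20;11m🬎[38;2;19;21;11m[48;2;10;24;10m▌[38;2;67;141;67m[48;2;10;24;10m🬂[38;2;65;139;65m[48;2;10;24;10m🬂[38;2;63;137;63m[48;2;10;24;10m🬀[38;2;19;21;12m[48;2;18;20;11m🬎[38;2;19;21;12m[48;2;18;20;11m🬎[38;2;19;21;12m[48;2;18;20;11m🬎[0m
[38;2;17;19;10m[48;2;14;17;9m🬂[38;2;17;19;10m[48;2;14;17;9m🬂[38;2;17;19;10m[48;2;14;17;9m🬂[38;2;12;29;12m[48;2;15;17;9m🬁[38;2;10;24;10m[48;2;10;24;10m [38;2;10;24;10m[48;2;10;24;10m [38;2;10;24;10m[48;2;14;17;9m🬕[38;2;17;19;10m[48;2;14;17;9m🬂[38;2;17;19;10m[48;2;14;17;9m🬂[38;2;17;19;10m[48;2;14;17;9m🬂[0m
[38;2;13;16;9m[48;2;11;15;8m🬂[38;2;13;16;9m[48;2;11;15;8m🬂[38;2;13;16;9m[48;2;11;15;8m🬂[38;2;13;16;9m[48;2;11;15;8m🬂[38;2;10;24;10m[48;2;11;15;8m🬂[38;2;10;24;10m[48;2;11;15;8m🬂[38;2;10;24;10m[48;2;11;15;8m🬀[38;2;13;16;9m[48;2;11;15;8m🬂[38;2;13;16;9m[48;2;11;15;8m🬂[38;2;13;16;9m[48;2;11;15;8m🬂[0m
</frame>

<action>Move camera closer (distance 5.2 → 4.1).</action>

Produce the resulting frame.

<frame>
[38;2;28;28;16m[48;2;25;26;14m🬂[38;2;28;28;16m[48;2;25;26;14m🬂[38;2;26;27;15m[48;2;57;130;57m🬝[38;2;28;28;16m[48;2;56;129;56m🬂[38;2;55;129;55m[48;2;56;130;56m🬎[38;2;55;128;55m[48;2;56;130;56m🬎[38;2;28;28;16m[48;2;55;128;55m🬁[38;2;27;27;15m[48;2;55;128;55m🬊[38;2;28;28;16m[48;2;25;26;14m🬂[38;2;28;28;16m[48;2;25;26;14m🬂[0m
[38;2;23;24;13m[48;2;21;23;13m🬎[38;2;23;24;13m[48;2;21;23;13m🬎[38;2;59;132;59m[48;2;18;24;12m🬊[38;2;59;133;59m[48;2;64;137;64m🬎[38;2;59;132;59m[48;2;63;137;63m🬎[38;2;58;131;58m[48;2;61;135;61m🬎[38;2;57;130;57m[48;2;59;133;59m🬎[38;2;56;130;56m[48;2;10;24;10m🬝[38;2;55;129;55m[48;2;22;23;13m🬀[38;2;23;24;13m[48;2;21;23;13m🬎[0m
[38;2;19;21;12m[48;2;18;20;11m🬎[38;2;19;21;12m[48;2;18;20;11m🬎[38;2;12;29;12m[48;2;18;20;11m🬁[38;2;10;24;10m[48;2;10;24;10m [38;2;10;24;10m[48;2;67;141;67m🬺[38;2;65;139;65m[48;2;10;24;10m🬂[38;2;10;24;10m[48;2;10;24;10m [38;2;10;24;10m[48;2;18;20;11m🬕[38;2;19;21;12m[48;2;18;20;11m🬎[38;2;19;21;12m[48;2;18;20;11m🬎[0m
[38;2;17;19;10m[48;2;14;17;9m🬂[38;2;17;19;10m[48;2;14;17;9m🬂[38;2;17;19;10m[48;2;14;17;9m🬂[38;2;10;25;10m[48;2;14;17;9m🬨[38;2;10;24;10m[48;2;10;24;10m [38;2;10;24;10m[48;2;10;24;10m [38;2;10;24;10m[48;2;10;24;10m [38;2;10;24;10m[48;2;15;17;9m🬀[38;2;17;19;10m[48;2;14;17;9m🬂[38;2;17;19;10m[48;2;14;17;9m🬂[0m
[38;2;13;16;9m[48;2;11;15;8m🬂[38;2;13;16;9m[48;2;11;15;8m🬂[38;2;13;16;9m[48;2;11;15;8m🬂[38;2;11;26;11m[48;2;11;15;8m🬁[38;2;10;24;10m[48;2;11;15;8m🬎[38;2;10;24;10m[48;2;11;15;8m🬝[38;2;10;24;10m[48;2;11;15;8m🬆[38;2;13;16;9m[48;2;11;15;8m🬂[38;2;13;16;9m[48;2;11;15;8m🬂[38;2;13;16;9m[48;2;11;15;8m🬂[0m
</frame>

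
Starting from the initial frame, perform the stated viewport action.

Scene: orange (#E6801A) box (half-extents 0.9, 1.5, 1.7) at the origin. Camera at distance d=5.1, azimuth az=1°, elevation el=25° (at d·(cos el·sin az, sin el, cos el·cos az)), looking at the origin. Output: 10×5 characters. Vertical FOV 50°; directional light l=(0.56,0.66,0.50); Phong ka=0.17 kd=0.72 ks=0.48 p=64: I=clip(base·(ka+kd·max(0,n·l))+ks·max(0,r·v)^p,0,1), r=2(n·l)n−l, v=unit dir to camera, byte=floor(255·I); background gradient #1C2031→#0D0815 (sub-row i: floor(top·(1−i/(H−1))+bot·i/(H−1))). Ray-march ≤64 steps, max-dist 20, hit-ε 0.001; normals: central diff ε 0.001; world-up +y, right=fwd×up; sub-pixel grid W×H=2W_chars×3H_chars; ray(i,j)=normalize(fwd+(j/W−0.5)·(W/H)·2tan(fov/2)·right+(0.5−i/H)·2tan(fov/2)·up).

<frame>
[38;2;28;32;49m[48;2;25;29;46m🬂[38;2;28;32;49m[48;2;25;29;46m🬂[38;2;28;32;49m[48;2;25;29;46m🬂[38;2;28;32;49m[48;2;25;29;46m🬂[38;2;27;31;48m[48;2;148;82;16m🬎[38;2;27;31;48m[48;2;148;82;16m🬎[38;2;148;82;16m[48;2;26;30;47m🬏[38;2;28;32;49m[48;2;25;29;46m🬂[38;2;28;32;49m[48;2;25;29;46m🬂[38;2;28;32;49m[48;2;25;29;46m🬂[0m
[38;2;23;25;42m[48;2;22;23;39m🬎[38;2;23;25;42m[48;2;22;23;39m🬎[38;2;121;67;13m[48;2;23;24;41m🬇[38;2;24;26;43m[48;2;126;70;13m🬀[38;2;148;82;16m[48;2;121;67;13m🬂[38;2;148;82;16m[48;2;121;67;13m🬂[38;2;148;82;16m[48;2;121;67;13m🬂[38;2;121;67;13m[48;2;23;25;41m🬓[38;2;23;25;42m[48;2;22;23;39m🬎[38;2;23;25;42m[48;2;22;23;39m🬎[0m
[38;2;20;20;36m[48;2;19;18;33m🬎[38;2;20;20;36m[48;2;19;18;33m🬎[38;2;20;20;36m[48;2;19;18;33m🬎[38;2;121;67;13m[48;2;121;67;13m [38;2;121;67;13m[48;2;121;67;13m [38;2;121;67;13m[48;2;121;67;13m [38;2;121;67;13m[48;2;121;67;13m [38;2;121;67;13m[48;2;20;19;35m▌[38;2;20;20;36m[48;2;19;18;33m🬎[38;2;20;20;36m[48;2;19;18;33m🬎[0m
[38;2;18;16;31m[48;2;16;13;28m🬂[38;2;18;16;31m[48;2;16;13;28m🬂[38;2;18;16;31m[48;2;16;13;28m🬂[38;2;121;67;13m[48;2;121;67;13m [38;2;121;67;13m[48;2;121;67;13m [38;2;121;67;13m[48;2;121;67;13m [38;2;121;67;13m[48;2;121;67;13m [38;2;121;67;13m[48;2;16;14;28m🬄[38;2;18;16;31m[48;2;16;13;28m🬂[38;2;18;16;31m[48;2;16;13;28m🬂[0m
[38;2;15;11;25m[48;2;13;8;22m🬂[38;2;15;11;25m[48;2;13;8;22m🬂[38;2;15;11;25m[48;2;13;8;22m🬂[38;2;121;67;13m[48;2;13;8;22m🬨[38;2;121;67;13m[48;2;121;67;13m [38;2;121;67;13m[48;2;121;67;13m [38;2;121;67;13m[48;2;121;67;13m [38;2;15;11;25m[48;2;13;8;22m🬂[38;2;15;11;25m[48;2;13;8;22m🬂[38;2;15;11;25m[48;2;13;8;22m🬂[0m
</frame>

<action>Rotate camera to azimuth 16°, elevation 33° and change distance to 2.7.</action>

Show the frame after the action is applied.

<frame>
[38;2;121;67;13m[48;2;121;67;13m [38;2;121;67;13m[48;2;121;67;13m [38;2;121;67;13m[48;2;121;67;13m [38;2;121;67;13m[48;2;121;67;13m [38;2;121;67;13m[48;2;121;67;13m [38;2;121;67;13m[48;2;121;67;13m [38;2;121;67;13m[48;2;121;67;13m [38;2;121;67;13m[48;2;121;67;13m [38;2;121;67;13m[48;2;121;67;13m [38;2;121;67;13m[48;2;121;67;13m [0m
[38;2;121;67;13m[48;2;121;67;13m [38;2;121;67;13m[48;2;121;67;13m [38;2;121;67;13m[48;2;121;67;13m [38;2;121;67;13m[48;2;121;67;13m [38;2;121;67;13m[48;2;121;67;13m [38;2;121;67;13m[48;2;121;67;13m [38;2;121;67;13m[48;2;121;67;13m [38;2;121;67;13m[48;2;121;67;13m [38;2;121;67;13m[48;2;121;67;13m [38;2;121;67;13m[48;2;121;67;13m [0m
[38;2;121;67;13m[48;2;121;67;13m [38;2;121;67;13m[48;2;121;67;13m [38;2;121;67;13m[48;2;121;67;13m [38;2;121;67;13m[48;2;121;67;13m [38;2;121;67;13m[48;2;121;67;13m [38;2;121;67;13m[48;2;121;67;13m [38;2;121;67;13m[48;2;121;67;13m [38;2;121;67;13m[48;2;121;67;13m [38;2;121;67;13m[48;2;121;67;13m [38;2;121;67;13m[48;2;121;67;13m [0m
[38;2;121;67;13m[48;2;121;67;13m [38;2;121;67;13m[48;2;121;67;13m [38;2;121;67;13m[48;2;121;67;13m [38;2;121;67;13m[48;2;121;67;13m [38;2;121;67;13m[48;2;121;67;13m [38;2;121;67;13m[48;2;121;67;13m [38;2;121;67;13m[48;2;121;67;13m [38;2;121;67;13m[48;2;121;67;13m [38;2;121;67;13m[48;2;121;67;13m [38;2;121;67;13m[48;2;121;67;13m [0m
[38;2;121;67;13m[48;2;121;67;13m [38;2;121;67;13m[48;2;121;67;13m [38;2;121;67;13m[48;2;121;67;13m [38;2;121;67;13m[48;2;121;67;13m [38;2;121;67;13m[48;2;121;67;13m [38;2;121;67;13m[48;2;121;67;13m [38;2;121;67;13m[48;2;121;67;13m [38;2;121;67;13m[48;2;121;67;13m [38;2;121;67;13m[48;2;121;67;13m [38;2;121;67;13m[48;2;121;67;13m [0m
</frame>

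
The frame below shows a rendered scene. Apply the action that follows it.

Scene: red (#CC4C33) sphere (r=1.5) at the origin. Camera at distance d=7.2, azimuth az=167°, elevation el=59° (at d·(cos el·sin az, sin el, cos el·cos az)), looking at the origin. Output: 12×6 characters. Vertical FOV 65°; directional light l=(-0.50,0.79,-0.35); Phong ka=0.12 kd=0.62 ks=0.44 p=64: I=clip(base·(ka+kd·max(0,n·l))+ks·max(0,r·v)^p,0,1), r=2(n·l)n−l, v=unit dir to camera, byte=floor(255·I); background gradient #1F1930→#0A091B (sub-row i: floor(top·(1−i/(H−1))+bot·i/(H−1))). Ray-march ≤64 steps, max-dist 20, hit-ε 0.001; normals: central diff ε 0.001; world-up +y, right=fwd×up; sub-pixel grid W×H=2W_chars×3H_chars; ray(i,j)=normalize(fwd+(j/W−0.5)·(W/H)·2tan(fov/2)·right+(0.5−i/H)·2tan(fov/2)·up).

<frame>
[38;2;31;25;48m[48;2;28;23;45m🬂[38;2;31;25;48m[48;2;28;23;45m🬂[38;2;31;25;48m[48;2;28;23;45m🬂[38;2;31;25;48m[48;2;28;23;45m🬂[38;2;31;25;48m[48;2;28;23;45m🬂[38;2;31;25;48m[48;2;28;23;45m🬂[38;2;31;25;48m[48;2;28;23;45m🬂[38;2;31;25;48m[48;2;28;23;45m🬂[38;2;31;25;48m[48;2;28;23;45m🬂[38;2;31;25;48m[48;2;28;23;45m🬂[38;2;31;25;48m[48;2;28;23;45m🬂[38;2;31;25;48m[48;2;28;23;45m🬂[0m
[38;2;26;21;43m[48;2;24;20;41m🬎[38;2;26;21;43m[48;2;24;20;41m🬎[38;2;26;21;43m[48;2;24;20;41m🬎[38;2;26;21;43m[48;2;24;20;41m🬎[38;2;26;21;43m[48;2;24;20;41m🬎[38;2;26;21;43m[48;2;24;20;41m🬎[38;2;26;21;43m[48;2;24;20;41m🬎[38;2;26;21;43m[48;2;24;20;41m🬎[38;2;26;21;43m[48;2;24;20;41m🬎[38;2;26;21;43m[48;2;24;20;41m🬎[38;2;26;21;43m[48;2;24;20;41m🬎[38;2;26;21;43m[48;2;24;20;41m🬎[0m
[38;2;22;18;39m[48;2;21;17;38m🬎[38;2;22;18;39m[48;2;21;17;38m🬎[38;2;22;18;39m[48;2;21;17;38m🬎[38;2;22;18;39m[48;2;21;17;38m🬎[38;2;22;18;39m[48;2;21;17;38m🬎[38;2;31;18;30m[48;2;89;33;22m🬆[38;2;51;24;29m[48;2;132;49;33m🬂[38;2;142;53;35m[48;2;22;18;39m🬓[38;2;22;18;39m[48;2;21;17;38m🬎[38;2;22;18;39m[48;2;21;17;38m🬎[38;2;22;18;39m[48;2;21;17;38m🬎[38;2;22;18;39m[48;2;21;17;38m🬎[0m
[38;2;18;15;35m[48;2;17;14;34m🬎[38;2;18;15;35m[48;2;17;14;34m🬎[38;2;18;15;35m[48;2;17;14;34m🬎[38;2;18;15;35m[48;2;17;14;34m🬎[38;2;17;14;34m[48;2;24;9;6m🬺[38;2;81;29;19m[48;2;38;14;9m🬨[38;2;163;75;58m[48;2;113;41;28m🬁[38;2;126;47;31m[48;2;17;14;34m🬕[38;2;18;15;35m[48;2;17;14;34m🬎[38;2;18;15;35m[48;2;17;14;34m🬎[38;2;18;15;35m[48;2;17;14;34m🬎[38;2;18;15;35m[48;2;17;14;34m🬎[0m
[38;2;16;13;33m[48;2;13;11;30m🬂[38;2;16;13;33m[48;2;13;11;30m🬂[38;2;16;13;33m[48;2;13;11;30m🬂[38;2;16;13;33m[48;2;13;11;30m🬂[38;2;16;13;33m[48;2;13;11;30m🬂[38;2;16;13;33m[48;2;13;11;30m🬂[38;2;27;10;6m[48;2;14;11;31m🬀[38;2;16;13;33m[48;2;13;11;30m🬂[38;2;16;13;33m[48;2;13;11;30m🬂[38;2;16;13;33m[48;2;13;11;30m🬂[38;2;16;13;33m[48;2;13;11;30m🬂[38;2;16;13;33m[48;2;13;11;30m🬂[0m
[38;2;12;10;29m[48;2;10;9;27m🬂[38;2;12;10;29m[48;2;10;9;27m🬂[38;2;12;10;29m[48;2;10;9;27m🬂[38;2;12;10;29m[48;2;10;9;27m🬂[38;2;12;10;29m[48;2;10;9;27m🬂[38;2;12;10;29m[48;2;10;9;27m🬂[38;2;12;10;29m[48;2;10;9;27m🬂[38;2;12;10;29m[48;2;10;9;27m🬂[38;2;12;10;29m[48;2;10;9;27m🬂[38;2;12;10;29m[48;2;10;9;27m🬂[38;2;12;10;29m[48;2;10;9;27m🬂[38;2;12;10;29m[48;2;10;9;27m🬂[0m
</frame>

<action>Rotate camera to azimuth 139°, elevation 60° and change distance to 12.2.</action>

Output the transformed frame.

<frame>
[38;2;31;25;48m[48;2;28;23;45m🬂[38;2;31;25;48m[48;2;28;23;45m🬂[38;2;31;25;48m[48;2;28;23;45m🬂[38;2;31;25;48m[48;2;28;23;45m🬂[38;2;31;25;48m[48;2;28;23;45m🬂[38;2;31;25;48m[48;2;28;23;45m🬂[38;2;31;25;48m[48;2;28;23;45m🬂[38;2;31;25;48m[48;2;28;23;45m🬂[38;2;31;25;48m[48;2;28;23;45m🬂[38;2;31;25;48m[48;2;28;23;45m🬂[38;2;31;25;48m[48;2;28;23;45m🬂[38;2;31;25;48m[48;2;28;23;45m🬂[0m
[38;2;26;21;43m[48;2;24;20;41m🬎[38;2;26;21;43m[48;2;24;20;41m🬎[38;2;26;21;43m[48;2;24;20;41m🬎[38;2;26;21;43m[48;2;24;20;41m🬎[38;2;26;21;43m[48;2;24;20;41m🬎[38;2;26;21;43m[48;2;24;20;41m🬎[38;2;26;21;43m[48;2;24;20;41m🬎[38;2;26;21;43m[48;2;24;20;41m🬎[38;2;26;21;43m[48;2;24;20;41m🬎[38;2;26;21;43m[48;2;24;20;41m🬎[38;2;26;21;43m[48;2;24;20;41m🬎[38;2;26;21;43m[48;2;24;20;41m🬎[0m
[38;2;22;18;39m[48;2;21;17;38m🬎[38;2;22;18;39m[48;2;21;17;38m🬎[38;2;22;18;39m[48;2;21;17;38m🬎[38;2;22;18;39m[48;2;21;17;38m🬎[38;2;22;18;39m[48;2;21;17;38m🬎[38;2;22;18;39m[48;2;68;25;17m🬝[38;2;22;18;39m[48;2;136;50;34m🬎[38;2;22;18;39m[48;2;21;17;38m🬎[38;2;22;18;39m[48;2;21;17;38m🬎[38;2;22;18;39m[48;2;21;17;38m🬎[38;2;22;18;39m[48;2;21;17;38m🬎[38;2;22;18;39m[48;2;21;17;38m🬎[0m
[38;2;18;15;35m[48;2;17;14;34m🬎[38;2;18;15;35m[48;2;17;14;34m🬎[38;2;18;15;35m[48;2;17;14;34m🬎[38;2;18;15;35m[48;2;17;14;34m🬎[38;2;18;15;35m[48;2;17;14;34m🬎[38;2;55;20;13m[48;2;19;13;29m🬁[38;2;109;40;27m[48;2;33;17;28m🬊[38;2;18;15;35m[48;2;17;14;34m🬎[38;2;18;15;35m[48;2;17;14;34m🬎[38;2;18;15;35m[48;2;17;14;34m🬎[38;2;18;15;35m[48;2;17;14;34m🬎[38;2;18;15;35m[48;2;17;14;34m🬎[0m
[38;2;16;13;33m[48;2;13;11;30m🬂[38;2;16;13;33m[48;2;13;11;30m🬂[38;2;16;13;33m[48;2;13;11;30m🬂[38;2;16;13;33m[48;2;13;11;30m🬂[38;2;16;13;33m[48;2;13;11;30m🬂[38;2;16;13;33m[48;2;13;11;30m🬂[38;2;16;13;33m[48;2;13;11;30m🬂[38;2;16;13;33m[48;2;13;11;30m🬂[38;2;16;13;33m[48;2;13;11;30m🬂[38;2;16;13;33m[48;2;13;11;30m🬂[38;2;16;13;33m[48;2;13;11;30m🬂[38;2;16;13;33m[48;2;13;11;30m🬂[0m
[38;2;12;10;29m[48;2;10;9;27m🬂[38;2;12;10;29m[48;2;10;9;27m🬂[38;2;12;10;29m[48;2;10;9;27m🬂[38;2;12;10;29m[48;2;10;9;27m🬂[38;2;12;10;29m[48;2;10;9;27m🬂[38;2;12;10;29m[48;2;10;9;27m🬂[38;2;12;10;29m[48;2;10;9;27m🬂[38;2;12;10;29m[48;2;10;9;27m🬂[38;2;12;10;29m[48;2;10;9;27m🬂[38;2;12;10;29m[48;2;10;9;27m🬂[38;2;12;10;29m[48;2;10;9;27m🬂[38;2;12;10;29m[48;2;10;9;27m🬂[0m
</frame>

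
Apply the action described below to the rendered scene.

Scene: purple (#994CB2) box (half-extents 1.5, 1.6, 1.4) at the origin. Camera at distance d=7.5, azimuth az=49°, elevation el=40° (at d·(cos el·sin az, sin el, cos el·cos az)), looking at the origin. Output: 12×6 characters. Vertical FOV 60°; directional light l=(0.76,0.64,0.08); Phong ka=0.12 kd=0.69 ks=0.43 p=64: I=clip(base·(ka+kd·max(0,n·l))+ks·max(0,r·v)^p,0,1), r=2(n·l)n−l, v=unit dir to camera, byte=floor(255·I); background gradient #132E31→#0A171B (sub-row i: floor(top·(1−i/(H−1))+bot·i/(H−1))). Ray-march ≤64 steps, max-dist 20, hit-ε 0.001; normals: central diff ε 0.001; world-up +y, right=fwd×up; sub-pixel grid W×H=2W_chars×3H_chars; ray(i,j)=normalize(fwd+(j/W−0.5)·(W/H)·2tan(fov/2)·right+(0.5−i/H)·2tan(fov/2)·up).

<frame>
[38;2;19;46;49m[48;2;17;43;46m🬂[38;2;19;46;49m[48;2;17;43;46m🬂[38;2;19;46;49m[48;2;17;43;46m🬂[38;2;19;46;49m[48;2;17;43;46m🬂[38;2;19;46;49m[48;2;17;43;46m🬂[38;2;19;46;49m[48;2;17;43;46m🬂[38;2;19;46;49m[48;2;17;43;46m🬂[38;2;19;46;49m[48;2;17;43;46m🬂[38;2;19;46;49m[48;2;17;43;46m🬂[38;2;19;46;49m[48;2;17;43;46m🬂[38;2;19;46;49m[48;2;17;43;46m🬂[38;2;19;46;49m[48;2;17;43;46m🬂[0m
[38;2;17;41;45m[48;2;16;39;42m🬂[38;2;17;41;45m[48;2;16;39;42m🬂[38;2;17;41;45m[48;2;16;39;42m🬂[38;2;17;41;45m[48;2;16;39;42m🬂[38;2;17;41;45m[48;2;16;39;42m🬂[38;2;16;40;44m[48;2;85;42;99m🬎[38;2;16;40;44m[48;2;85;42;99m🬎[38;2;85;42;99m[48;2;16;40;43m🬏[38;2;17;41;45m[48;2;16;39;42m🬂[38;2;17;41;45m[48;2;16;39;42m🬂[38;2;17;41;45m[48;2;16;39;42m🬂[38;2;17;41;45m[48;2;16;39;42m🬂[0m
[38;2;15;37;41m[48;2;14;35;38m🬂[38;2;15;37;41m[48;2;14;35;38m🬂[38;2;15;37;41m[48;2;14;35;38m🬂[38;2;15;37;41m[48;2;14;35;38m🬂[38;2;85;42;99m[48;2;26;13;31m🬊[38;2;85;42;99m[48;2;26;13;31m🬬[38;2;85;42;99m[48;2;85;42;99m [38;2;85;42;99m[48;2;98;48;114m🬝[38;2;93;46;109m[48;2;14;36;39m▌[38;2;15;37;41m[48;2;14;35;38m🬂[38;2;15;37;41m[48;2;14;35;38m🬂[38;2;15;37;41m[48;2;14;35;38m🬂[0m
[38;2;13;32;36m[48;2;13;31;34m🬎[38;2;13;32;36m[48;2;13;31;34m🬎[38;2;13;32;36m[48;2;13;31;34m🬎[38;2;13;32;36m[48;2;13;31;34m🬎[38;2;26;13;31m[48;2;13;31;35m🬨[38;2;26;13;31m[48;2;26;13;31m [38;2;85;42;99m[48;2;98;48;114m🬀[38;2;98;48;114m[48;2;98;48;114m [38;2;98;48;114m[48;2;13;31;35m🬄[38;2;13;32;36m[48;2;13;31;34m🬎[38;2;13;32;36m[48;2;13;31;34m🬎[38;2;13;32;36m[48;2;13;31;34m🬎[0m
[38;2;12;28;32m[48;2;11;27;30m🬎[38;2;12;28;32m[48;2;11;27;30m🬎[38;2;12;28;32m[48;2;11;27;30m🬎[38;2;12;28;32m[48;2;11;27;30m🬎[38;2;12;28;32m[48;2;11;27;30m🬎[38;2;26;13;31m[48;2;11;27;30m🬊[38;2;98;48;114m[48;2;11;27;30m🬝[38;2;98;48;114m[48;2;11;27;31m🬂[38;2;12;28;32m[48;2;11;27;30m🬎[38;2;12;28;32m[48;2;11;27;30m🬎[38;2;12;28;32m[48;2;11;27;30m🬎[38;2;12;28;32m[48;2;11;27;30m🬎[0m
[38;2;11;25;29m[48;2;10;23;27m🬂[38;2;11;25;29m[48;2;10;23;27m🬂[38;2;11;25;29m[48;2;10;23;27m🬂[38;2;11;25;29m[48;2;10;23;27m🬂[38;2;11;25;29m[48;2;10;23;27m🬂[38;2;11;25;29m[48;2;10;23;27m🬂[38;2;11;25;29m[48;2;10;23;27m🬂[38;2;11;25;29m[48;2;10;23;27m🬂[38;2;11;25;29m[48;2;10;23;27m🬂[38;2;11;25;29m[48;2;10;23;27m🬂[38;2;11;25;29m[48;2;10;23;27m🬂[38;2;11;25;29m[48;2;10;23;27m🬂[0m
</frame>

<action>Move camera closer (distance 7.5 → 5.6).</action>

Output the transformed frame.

<frame>
[38;2;19;46;49m[48;2;17;43;46m🬂[38;2;19;46;49m[48;2;17;43;46m🬂[38;2;19;46;49m[48;2;17;43;46m🬂[38;2;19;46;49m[48;2;17;43;46m🬂[38;2;19;46;49m[48;2;17;43;46m🬂[38;2;19;46;49m[48;2;17;43;46m🬂[38;2;19;46;49m[48;2;17;43;46m🬂[38;2;19;46;49m[48;2;17;43;46m🬂[38;2;19;46;49m[48;2;17;43;46m🬂[38;2;19;46;49m[48;2;17;43;46m🬂[38;2;19;46;49m[48;2;17;43;46m🬂[38;2;19;46;49m[48;2;17;43;46m🬂[0m
[38;2;17;41;45m[48;2;16;39;42m🬂[38;2;17;41;45m[48;2;16;39;42m🬂[38;2;17;41;45m[48;2;16;39;42m🬂[38;2;16;40;44m[48;2;85;42;99m🬎[38;2;17;41;45m[48;2;85;42;99m🬂[38;2;17;41;45m[48;2;85;42;99m🬀[38;2;85;42;99m[48;2;85;42;99m [38;2;17;41;45m[48;2;85;42;99m🬂[38;2;85;42;99m[48;2;16;40;44m🬱[38;2;85;42;99m[48;2;16;40;43m🬏[38;2;17;41;45m[48;2;16;39;42m🬂[38;2;17;41;45m[48;2;16;39;42m🬂[0m
[38;2;15;37;41m[48;2;14;35;38m🬂[38;2;15;37;41m[48;2;14;35;38m🬂[38;2;15;37;41m[48;2;14;35;38m🬂[38;2;26;13;31m[48;2;14;35;38m🬨[38;2;85;42;99m[48;2;26;13;31m🬊[38;2;85;42;99m[48;2;85;42;99m [38;2;85;42;99m[48;2;85;42;99m [38;2;85;42;99m[48;2;98;48;114m🬝[38;2;85;42;99m[48;2;98;48;114m🬂[38;2;98;48;114m[48;2;14;36;39m▌[38;2;15;37;41m[48;2;14;35;38m🬂[38;2;15;37;41m[48;2;14;35;38m🬂[0m
[38;2;13;32;36m[48;2;13;31;34m🬎[38;2;13;32;36m[48;2;13;31;34m🬎[38;2;13;32;36m[48;2;13;31;34m🬎[38;2;13;31;35m[48;2;26;13;31m🬲[38;2;26;13;31m[48;2;26;13;31m [38;2;26;13;31m[48;2;26;13;31m [38;2;85;42;99m[48;2;98;48;114m🬀[38;2;98;48;114m[48;2;98;48;114m [38;2;98;48;114m[48;2;98;48;114m [38;2;13;32;36m[48;2;13;31;34m🬎[38;2;13;32;36m[48;2;13;31;34m🬎[38;2;13;32;36m[48;2;13;31;34m🬎[0m
[38;2;12;28;32m[48;2;11;27;30m🬎[38;2;12;28;32m[48;2;11;27;30m🬎[38;2;12;28;32m[48;2;11;27;30m🬎[38;2;12;28;32m[48;2;11;27;30m🬎[38;2;26;13;31m[48;2;11;27;30m🬊[38;2;26;13;31m[48;2;26;13;31m [38;2;98;48;114m[48;2;98;48;114m [38;2;98;48;114m[48;2;11;27;30m🬝[38;2;98;48;114m[48;2;11;27;30m🬆[38;2;12;28;32m[48;2;11;27;30m🬎[38;2;12;28;32m[48;2;11;27;30m🬎[38;2;12;28;32m[48;2;11;27;30m🬎[0m
[38;2;11;25;29m[48;2;10;23;27m🬂[38;2;11;25;29m[48;2;10;23;27m🬂[38;2;11;25;29m[48;2;10;23;27m🬂[38;2;11;25;29m[48;2;10;23;27m🬂[38;2;11;25;29m[48;2;10;23;27m🬂[38;2;26;13;31m[48;2;10;23;27m🬁[38;2;98;48;114m[48;2;10;23;27m🬆[38;2;11;25;29m[48;2;10;23;27m🬂[38;2;11;25;29m[48;2;10;23;27m🬂[38;2;11;25;29m[48;2;10;23;27m🬂[38;2;11;25;29m[48;2;10;23;27m🬂[38;2;11;25;29m[48;2;10;23;27m🬂[0m
</frame>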